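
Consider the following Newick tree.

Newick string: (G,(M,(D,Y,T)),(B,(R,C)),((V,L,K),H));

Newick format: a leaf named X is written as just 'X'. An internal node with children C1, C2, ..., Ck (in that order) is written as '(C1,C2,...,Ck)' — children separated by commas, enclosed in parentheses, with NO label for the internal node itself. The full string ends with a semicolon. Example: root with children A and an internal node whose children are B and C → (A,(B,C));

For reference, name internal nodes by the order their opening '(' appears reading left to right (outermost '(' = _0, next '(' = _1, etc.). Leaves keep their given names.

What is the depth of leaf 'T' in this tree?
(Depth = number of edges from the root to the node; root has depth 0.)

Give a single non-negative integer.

Answer: 3

Derivation:
Newick: (G,(M,(D,Y,T)),(B,(R,C)),((V,L,K),H));
Naming internals by '(' encounter order: outermost '(' = _0, next = _1, ...
Query node: T
Path from root: _0 -> _1 -> _2 -> T
Depth of T: 3 (number of edges from root)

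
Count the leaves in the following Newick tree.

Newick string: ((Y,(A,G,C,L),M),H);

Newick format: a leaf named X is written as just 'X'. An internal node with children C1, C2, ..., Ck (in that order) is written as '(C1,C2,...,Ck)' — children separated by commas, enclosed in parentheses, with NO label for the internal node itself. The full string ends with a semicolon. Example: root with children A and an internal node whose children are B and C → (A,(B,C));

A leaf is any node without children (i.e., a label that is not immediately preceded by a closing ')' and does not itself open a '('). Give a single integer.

Answer: 7

Derivation:
Newick: ((Y,(A,G,C,L),M),H);
Scan left-to-right; a leaf is any maximal label run not followed by '(':
  pos 2: leaf 'Y' → count = 1
  pos 5: leaf 'A' → count = 2
  pos 7: leaf 'G' → count = 3
  pos 9: leaf 'C' → count = 4
  pos 11: leaf 'L' → count = 5
  pos 14: leaf 'M' → count = 6
  pos 17: leaf 'H' → count = 7
Total leaves: 7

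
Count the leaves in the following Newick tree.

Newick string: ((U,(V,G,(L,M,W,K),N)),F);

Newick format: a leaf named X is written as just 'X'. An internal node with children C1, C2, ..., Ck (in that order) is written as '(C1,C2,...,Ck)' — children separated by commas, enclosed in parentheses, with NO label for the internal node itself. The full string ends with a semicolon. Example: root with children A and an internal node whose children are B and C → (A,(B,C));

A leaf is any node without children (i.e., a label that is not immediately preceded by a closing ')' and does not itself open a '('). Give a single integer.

Newick: ((U,(V,G,(L,M,W,K),N)),F);
Scan left-to-right; a leaf is any maximal label run not followed by '(':
  pos 2: leaf 'U' → count = 1
  pos 5: leaf 'V' → count = 2
  pos 7: leaf 'G' → count = 3
  pos 10: leaf 'L' → count = 4
  pos 12: leaf 'M' → count = 5
  pos 14: leaf 'W' → count = 6
  pos 16: leaf 'K' → count = 7
  pos 19: leaf 'N' → count = 8
  pos 23: leaf 'F' → count = 9
Total leaves: 9

Answer: 9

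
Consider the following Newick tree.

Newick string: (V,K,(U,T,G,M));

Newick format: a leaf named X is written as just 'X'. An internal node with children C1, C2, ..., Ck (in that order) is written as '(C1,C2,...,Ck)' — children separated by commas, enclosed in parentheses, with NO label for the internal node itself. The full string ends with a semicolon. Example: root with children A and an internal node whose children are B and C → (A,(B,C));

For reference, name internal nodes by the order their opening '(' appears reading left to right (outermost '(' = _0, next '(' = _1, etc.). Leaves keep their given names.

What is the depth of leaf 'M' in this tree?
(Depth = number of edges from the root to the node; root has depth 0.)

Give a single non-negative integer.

Answer: 2

Derivation:
Newick: (V,K,(U,T,G,M));
Naming internals by '(' encounter order: outermost '(' = _0, next = _1, ...
Query node: M
Path from root: _0 -> _1 -> M
Depth of M: 2 (number of edges from root)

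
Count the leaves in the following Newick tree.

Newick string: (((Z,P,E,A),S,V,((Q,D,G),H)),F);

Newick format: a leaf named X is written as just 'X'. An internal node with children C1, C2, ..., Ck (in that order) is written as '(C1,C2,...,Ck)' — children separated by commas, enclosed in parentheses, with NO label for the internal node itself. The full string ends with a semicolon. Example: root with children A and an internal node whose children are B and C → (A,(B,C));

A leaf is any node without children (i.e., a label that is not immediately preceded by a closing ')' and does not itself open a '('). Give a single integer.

Answer: 11

Derivation:
Newick: (((Z,P,E,A),S,V,((Q,D,G),H)),F);
Scan left-to-right; a leaf is any maximal label run not followed by '(':
  pos 3: leaf 'Z' → count = 1
  pos 5: leaf 'P' → count = 2
  pos 7: leaf 'E' → count = 3
  pos 9: leaf 'A' → count = 4
  pos 12: leaf 'S' → count = 5
  pos 14: leaf 'V' → count = 6
  pos 18: leaf 'Q' → count = 7
  pos 20: leaf 'D' → count = 8
  pos 22: leaf 'G' → count = 9
  pos 25: leaf 'H' → count = 10
  pos 29: leaf 'F' → count = 11
Total leaves: 11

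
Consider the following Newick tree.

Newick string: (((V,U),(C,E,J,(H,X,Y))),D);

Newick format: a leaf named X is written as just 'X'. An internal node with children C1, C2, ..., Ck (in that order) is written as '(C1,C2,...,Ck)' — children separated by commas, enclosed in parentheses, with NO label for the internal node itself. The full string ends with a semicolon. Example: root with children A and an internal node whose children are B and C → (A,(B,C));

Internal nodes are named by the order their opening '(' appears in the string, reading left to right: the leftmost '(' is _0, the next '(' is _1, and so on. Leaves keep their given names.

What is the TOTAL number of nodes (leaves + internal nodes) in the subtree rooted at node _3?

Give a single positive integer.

Newick: (((V,U),(C,E,J,(H,X,Y))),D);
Locate _3: it is the '(' at position 8 (the 4th '(' reading left to right).
Query: subtree rooted at _3
_3: subtree_size = 1 + 7
  C: subtree_size = 1 + 0
  E: subtree_size = 1 + 0
  J: subtree_size = 1 + 0
  _4: subtree_size = 1 + 3
    H: subtree_size = 1 + 0
    X: subtree_size = 1 + 0
    Y: subtree_size = 1 + 0
Total subtree size of _3: 8

Answer: 8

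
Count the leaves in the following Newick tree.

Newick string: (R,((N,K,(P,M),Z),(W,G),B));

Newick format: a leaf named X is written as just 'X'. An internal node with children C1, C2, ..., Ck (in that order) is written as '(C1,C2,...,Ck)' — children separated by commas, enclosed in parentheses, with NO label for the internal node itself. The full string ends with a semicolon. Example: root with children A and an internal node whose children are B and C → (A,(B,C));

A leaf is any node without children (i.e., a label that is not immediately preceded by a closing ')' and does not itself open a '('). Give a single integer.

Newick: (R,((N,K,(P,M),Z),(W,G),B));
Scan left-to-right; a leaf is any maximal label run not followed by '(':
  pos 1: leaf 'R' → count = 1
  pos 5: leaf 'N' → count = 2
  pos 7: leaf 'K' → count = 3
  pos 10: leaf 'P' → count = 4
  pos 12: leaf 'M' → count = 5
  pos 15: leaf 'Z' → count = 6
  pos 19: leaf 'W' → count = 7
  pos 21: leaf 'G' → count = 8
  pos 24: leaf 'B' → count = 9
Total leaves: 9

Answer: 9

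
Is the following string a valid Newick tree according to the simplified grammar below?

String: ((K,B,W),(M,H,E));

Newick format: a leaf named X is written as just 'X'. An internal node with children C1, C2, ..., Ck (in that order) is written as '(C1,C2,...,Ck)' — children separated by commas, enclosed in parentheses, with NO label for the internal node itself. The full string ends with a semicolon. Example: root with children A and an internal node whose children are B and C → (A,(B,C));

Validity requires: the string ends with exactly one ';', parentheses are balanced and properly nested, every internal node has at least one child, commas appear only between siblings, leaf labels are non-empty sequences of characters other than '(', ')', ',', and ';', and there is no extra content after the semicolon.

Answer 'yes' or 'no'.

Answer: yes

Derivation:
Input: ((K,B,W),(M,H,E));
Paren balance: 3 '(' vs 3 ')' OK
Ends with single ';': True
Full parse: OK
Valid: True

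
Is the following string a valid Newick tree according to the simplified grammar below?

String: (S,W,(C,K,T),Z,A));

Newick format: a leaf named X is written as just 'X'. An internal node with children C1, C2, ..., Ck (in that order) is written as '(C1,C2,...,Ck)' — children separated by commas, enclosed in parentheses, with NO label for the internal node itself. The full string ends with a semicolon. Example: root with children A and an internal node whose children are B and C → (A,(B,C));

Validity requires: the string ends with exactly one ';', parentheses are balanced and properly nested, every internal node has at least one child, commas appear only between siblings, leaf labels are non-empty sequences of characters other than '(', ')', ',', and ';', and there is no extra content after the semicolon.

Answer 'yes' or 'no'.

Answer: no

Derivation:
Input: (S,W,(C,K,T),Z,A));
Paren balance: 2 '(' vs 3 ')' MISMATCH
Ends with single ';': True
Full parse: FAILS (extra content after tree at pos 17)
Valid: False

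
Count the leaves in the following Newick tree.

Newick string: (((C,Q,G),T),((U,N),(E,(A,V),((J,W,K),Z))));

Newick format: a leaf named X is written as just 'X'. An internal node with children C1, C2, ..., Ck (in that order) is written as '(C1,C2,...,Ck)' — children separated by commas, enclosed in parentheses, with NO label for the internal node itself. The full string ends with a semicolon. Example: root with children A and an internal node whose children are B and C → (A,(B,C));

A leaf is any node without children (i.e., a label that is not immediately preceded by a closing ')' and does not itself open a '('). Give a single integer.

Answer: 13

Derivation:
Newick: (((C,Q,G),T),((U,N),(E,(A,V),((J,W,K),Z))));
Scan left-to-right; a leaf is any maximal label run not followed by '(':
  pos 3: leaf 'C' → count = 1
  pos 5: leaf 'Q' → count = 2
  pos 7: leaf 'G' → count = 3
  pos 10: leaf 'T' → count = 4
  pos 15: leaf 'U' → count = 5
  pos 17: leaf 'N' → count = 6
  pos 21: leaf 'E' → count = 7
  pos 24: leaf 'A' → count = 8
  pos 26: leaf 'V' → count = 9
  pos 31: leaf 'J' → count = 10
  pos 33: leaf 'W' → count = 11
  pos 35: leaf 'K' → count = 12
  pos 38: leaf 'Z' → count = 13
Total leaves: 13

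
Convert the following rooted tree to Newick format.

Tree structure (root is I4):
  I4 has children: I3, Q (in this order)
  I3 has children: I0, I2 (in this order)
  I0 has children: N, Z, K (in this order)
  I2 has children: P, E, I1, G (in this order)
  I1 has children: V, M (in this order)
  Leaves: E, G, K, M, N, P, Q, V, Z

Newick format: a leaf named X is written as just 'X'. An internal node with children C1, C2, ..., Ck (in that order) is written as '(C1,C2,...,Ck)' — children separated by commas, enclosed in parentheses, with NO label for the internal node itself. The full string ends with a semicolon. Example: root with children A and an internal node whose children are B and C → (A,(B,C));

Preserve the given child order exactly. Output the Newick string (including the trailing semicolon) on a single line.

Answer: (((N,Z,K),(P,E,(V,M),G)),Q);

Derivation:
internal I4 with children ['I3', 'Q']
  internal I3 with children ['I0', 'I2']
    internal I0 with children ['N', 'Z', 'K']
      leaf 'N' → 'N'
      leaf 'Z' → 'Z'
      leaf 'K' → 'K'
    → '(N,Z,K)'
    internal I2 with children ['P', 'E', 'I1', 'G']
      leaf 'P' → 'P'
      leaf 'E' → 'E'
      internal I1 with children ['V', 'M']
        leaf 'V' → 'V'
        leaf 'M' → 'M'
      → '(V,M)'
      leaf 'G' → 'G'
    → '(P,E,(V,M),G)'
  → '((N,Z,K),(P,E,(V,M),G))'
  leaf 'Q' → 'Q'
→ '(((N,Z,K),(P,E,(V,M),G)),Q)'
Final: (((N,Z,K),(P,E,(V,M),G)),Q);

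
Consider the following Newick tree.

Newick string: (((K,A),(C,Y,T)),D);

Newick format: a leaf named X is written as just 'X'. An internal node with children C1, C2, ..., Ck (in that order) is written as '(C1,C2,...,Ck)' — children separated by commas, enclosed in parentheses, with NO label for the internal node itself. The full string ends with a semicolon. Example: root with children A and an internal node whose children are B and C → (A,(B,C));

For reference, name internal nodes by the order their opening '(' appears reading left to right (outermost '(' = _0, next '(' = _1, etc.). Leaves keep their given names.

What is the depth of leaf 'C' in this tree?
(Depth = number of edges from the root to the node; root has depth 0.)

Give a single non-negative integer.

Answer: 3

Derivation:
Newick: (((K,A),(C,Y,T)),D);
Naming internals by '(' encounter order: outermost '(' = _0, next = _1, ...
Query node: C
Path from root: _0 -> _1 -> _3 -> C
Depth of C: 3 (number of edges from root)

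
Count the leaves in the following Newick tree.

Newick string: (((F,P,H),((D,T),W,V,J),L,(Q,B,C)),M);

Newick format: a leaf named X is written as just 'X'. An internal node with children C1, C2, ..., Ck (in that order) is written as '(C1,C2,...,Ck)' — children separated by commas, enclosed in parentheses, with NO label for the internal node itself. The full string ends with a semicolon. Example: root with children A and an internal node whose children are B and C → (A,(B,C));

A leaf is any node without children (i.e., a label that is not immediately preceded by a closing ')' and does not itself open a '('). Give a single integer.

Newick: (((F,P,H),((D,T),W,V,J),L,(Q,B,C)),M);
Scan left-to-right; a leaf is any maximal label run not followed by '(':
  pos 3: leaf 'F' → count = 1
  pos 5: leaf 'P' → count = 2
  pos 7: leaf 'H' → count = 3
  pos 12: leaf 'D' → count = 4
  pos 14: leaf 'T' → count = 5
  pos 17: leaf 'W' → count = 6
  pos 19: leaf 'V' → count = 7
  pos 21: leaf 'J' → count = 8
  pos 24: leaf 'L' → count = 9
  pos 27: leaf 'Q' → count = 10
  pos 29: leaf 'B' → count = 11
  pos 31: leaf 'C' → count = 12
  pos 35: leaf 'M' → count = 13
Total leaves: 13

Answer: 13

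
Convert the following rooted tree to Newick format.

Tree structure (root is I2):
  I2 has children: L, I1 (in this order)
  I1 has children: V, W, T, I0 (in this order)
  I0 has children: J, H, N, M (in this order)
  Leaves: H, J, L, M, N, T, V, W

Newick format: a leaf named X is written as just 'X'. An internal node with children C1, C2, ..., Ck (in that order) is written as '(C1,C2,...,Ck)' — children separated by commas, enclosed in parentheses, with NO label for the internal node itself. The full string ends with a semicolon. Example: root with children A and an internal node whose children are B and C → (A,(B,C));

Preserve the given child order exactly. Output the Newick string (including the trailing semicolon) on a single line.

internal I2 with children ['L', 'I1']
  leaf 'L' → 'L'
  internal I1 with children ['V', 'W', 'T', 'I0']
    leaf 'V' → 'V'
    leaf 'W' → 'W'
    leaf 'T' → 'T'
    internal I0 with children ['J', 'H', 'N', 'M']
      leaf 'J' → 'J'
      leaf 'H' → 'H'
      leaf 'N' → 'N'
      leaf 'M' → 'M'
    → '(J,H,N,M)'
  → '(V,W,T,(J,H,N,M))'
→ '(L,(V,W,T,(J,H,N,M)))'
Final: (L,(V,W,T,(J,H,N,M)));

Answer: (L,(V,W,T,(J,H,N,M)));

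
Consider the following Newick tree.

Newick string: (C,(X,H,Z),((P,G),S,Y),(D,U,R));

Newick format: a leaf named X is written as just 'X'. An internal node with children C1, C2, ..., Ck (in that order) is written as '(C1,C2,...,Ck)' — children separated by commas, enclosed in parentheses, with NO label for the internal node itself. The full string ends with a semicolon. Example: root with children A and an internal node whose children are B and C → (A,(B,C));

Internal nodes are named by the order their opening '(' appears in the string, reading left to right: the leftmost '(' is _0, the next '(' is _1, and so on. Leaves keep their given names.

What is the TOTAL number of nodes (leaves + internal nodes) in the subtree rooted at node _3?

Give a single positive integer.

Newick: (C,(X,H,Z),((P,G),S,Y),(D,U,R));
Locate _3: it is the '(' at position 12 (the 4th '(' reading left to right).
Query: subtree rooted at _3
_3: subtree_size = 1 + 2
  P: subtree_size = 1 + 0
  G: subtree_size = 1 + 0
Total subtree size of _3: 3

Answer: 3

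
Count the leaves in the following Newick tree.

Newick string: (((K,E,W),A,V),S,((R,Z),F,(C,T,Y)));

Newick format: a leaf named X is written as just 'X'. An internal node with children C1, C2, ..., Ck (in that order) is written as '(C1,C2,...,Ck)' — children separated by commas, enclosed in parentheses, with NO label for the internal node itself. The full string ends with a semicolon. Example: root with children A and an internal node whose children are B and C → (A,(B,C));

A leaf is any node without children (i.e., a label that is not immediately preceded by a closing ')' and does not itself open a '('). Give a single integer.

Newick: (((K,E,W),A,V),S,((R,Z),F,(C,T,Y)));
Scan left-to-right; a leaf is any maximal label run not followed by '(':
  pos 3: leaf 'K' → count = 1
  pos 5: leaf 'E' → count = 2
  pos 7: leaf 'W' → count = 3
  pos 10: leaf 'A' → count = 4
  pos 12: leaf 'V' → count = 5
  pos 15: leaf 'S' → count = 6
  pos 19: leaf 'R' → count = 7
  pos 21: leaf 'Z' → count = 8
  pos 24: leaf 'F' → count = 9
  pos 27: leaf 'C' → count = 10
  pos 29: leaf 'T' → count = 11
  pos 31: leaf 'Y' → count = 12
Total leaves: 12

Answer: 12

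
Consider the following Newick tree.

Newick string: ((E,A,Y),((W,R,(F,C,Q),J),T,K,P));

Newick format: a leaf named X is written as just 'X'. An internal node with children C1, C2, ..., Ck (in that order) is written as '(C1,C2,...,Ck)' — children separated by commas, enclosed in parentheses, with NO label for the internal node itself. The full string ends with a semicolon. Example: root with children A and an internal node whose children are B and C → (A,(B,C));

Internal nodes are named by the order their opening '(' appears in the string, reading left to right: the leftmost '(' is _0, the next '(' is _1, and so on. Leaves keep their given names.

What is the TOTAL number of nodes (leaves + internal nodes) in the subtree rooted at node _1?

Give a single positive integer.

Answer: 4

Derivation:
Newick: ((E,A,Y),((W,R,(F,C,Q),J),T,K,P));
Locate _1: it is the '(' at position 1 (the 2nd '(' reading left to right).
Query: subtree rooted at _1
_1: subtree_size = 1 + 3
  E: subtree_size = 1 + 0
  A: subtree_size = 1 + 0
  Y: subtree_size = 1 + 0
Total subtree size of _1: 4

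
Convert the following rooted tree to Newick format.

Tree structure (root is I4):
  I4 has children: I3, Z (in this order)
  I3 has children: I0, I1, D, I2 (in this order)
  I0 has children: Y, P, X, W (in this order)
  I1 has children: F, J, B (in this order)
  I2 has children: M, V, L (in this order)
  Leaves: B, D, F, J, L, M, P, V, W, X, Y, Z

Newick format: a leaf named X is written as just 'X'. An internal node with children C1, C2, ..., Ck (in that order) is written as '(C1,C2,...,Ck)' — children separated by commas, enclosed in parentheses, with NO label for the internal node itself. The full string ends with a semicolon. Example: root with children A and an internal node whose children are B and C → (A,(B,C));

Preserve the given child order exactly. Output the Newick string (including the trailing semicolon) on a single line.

internal I4 with children ['I3', 'Z']
  internal I3 with children ['I0', 'I1', 'D', 'I2']
    internal I0 with children ['Y', 'P', 'X', 'W']
      leaf 'Y' → 'Y'
      leaf 'P' → 'P'
      leaf 'X' → 'X'
      leaf 'W' → 'W'
    → '(Y,P,X,W)'
    internal I1 with children ['F', 'J', 'B']
      leaf 'F' → 'F'
      leaf 'J' → 'J'
      leaf 'B' → 'B'
    → '(F,J,B)'
    leaf 'D' → 'D'
    internal I2 with children ['M', 'V', 'L']
      leaf 'M' → 'M'
      leaf 'V' → 'V'
      leaf 'L' → 'L'
    → '(M,V,L)'
  → '((Y,P,X,W),(F,J,B),D,(M,V,L))'
  leaf 'Z' → 'Z'
→ '(((Y,P,X,W),(F,J,B),D,(M,V,L)),Z)'
Final: (((Y,P,X,W),(F,J,B),D,(M,V,L)),Z);

Answer: (((Y,P,X,W),(F,J,B),D,(M,V,L)),Z);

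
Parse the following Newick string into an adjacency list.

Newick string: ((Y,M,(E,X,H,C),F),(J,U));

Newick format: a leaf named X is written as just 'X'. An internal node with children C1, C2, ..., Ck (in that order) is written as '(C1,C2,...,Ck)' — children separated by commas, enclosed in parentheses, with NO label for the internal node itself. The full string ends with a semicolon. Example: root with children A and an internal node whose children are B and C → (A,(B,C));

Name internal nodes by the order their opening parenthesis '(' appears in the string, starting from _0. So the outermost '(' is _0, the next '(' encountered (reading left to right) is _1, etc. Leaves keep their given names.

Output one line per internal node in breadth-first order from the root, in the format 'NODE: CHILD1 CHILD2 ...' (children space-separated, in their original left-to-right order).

Answer: _0: _1 _3
_1: Y M _2 F
_3: J U
_2: E X H C

Derivation:
Input: ((Y,M,(E,X,H,C),F),(J,U));
Scanning left-to-right, naming '(' by encounter order:
  pos 0: '(' -> open internal node _0 (depth 1)
  pos 1: '(' -> open internal node _1 (depth 2)
  pos 6: '(' -> open internal node _2 (depth 3)
  pos 14: ')' -> close internal node _2 (now at depth 2)
  pos 17: ')' -> close internal node _1 (now at depth 1)
  pos 19: '(' -> open internal node _3 (depth 2)
  pos 23: ')' -> close internal node _3 (now at depth 1)
  pos 24: ')' -> close internal node _0 (now at depth 0)
Total internal nodes: 4
BFS adjacency from root:
  _0: _1 _3
  _1: Y M _2 F
  _3: J U
  _2: E X H C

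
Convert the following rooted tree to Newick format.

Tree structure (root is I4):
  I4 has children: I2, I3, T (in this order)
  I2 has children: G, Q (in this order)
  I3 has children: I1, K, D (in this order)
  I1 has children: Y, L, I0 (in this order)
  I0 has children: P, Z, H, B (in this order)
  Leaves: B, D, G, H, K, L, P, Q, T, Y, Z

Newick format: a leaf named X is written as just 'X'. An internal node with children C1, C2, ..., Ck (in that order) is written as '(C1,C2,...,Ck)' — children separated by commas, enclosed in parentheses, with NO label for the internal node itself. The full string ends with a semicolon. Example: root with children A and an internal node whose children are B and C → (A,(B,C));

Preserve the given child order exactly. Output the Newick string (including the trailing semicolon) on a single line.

internal I4 with children ['I2', 'I3', 'T']
  internal I2 with children ['G', 'Q']
    leaf 'G' → 'G'
    leaf 'Q' → 'Q'
  → '(G,Q)'
  internal I3 with children ['I1', 'K', 'D']
    internal I1 with children ['Y', 'L', 'I0']
      leaf 'Y' → 'Y'
      leaf 'L' → 'L'
      internal I0 with children ['P', 'Z', 'H', 'B']
        leaf 'P' → 'P'
        leaf 'Z' → 'Z'
        leaf 'H' → 'H'
        leaf 'B' → 'B'
      → '(P,Z,H,B)'
    → '(Y,L,(P,Z,H,B))'
    leaf 'K' → 'K'
    leaf 'D' → 'D'
  → '((Y,L,(P,Z,H,B)),K,D)'
  leaf 'T' → 'T'
→ '((G,Q),((Y,L,(P,Z,H,B)),K,D),T)'
Final: ((G,Q),((Y,L,(P,Z,H,B)),K,D),T);

Answer: ((G,Q),((Y,L,(P,Z,H,B)),K,D),T);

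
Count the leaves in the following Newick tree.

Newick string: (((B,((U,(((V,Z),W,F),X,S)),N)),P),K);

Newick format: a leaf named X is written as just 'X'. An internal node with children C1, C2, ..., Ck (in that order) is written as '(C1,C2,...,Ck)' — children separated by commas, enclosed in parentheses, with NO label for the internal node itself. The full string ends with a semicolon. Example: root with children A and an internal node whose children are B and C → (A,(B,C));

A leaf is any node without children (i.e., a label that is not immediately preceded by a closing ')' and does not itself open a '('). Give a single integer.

Answer: 11

Derivation:
Newick: (((B,((U,(((V,Z),W,F),X,S)),N)),P),K);
Scan left-to-right; a leaf is any maximal label run not followed by '(':
  pos 3: leaf 'B' → count = 1
  pos 7: leaf 'U' → count = 2
  pos 12: leaf 'V' → count = 3
  pos 14: leaf 'Z' → count = 4
  pos 17: leaf 'W' → count = 5
  pos 19: leaf 'F' → count = 6
  pos 22: leaf 'X' → count = 7
  pos 24: leaf 'S' → count = 8
  pos 28: leaf 'N' → count = 9
  pos 32: leaf 'P' → count = 10
  pos 35: leaf 'K' → count = 11
Total leaves: 11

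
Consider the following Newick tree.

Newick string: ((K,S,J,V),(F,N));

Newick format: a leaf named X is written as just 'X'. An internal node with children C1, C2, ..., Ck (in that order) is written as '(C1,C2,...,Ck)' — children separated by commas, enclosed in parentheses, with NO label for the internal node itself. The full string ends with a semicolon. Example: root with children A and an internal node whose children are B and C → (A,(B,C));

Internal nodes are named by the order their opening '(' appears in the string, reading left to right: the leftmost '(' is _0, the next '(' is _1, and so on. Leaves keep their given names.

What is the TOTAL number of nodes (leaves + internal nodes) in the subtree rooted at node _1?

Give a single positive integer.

Answer: 5

Derivation:
Newick: ((K,S,J,V),(F,N));
Locate _1: it is the '(' at position 1 (the 2nd '(' reading left to right).
Query: subtree rooted at _1
_1: subtree_size = 1 + 4
  K: subtree_size = 1 + 0
  S: subtree_size = 1 + 0
  J: subtree_size = 1 + 0
  V: subtree_size = 1 + 0
Total subtree size of _1: 5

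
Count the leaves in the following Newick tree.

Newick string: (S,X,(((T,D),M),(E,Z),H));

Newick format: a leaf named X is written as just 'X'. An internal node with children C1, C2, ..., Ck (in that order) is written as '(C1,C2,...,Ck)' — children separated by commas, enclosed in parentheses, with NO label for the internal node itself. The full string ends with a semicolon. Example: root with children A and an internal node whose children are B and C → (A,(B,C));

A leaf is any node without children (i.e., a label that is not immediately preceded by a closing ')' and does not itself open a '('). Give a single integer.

Newick: (S,X,(((T,D),M),(E,Z),H));
Scan left-to-right; a leaf is any maximal label run not followed by '(':
  pos 1: leaf 'S' → count = 1
  pos 3: leaf 'X' → count = 2
  pos 8: leaf 'T' → count = 3
  pos 10: leaf 'D' → count = 4
  pos 13: leaf 'M' → count = 5
  pos 17: leaf 'E' → count = 6
  pos 19: leaf 'Z' → count = 7
  pos 22: leaf 'H' → count = 8
Total leaves: 8

Answer: 8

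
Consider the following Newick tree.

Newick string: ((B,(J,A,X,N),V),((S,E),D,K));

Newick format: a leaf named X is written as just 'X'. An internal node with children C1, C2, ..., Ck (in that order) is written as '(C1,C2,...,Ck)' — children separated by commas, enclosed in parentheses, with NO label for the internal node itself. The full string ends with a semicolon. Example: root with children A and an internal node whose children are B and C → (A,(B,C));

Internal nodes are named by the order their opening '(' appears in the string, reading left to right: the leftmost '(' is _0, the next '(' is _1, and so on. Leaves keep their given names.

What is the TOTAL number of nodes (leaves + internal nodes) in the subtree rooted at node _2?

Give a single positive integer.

Newick: ((B,(J,A,X,N),V),((S,E),D,K));
Locate _2: it is the '(' at position 4 (the 3rd '(' reading left to right).
Query: subtree rooted at _2
_2: subtree_size = 1 + 4
  J: subtree_size = 1 + 0
  A: subtree_size = 1 + 0
  X: subtree_size = 1 + 0
  N: subtree_size = 1 + 0
Total subtree size of _2: 5

Answer: 5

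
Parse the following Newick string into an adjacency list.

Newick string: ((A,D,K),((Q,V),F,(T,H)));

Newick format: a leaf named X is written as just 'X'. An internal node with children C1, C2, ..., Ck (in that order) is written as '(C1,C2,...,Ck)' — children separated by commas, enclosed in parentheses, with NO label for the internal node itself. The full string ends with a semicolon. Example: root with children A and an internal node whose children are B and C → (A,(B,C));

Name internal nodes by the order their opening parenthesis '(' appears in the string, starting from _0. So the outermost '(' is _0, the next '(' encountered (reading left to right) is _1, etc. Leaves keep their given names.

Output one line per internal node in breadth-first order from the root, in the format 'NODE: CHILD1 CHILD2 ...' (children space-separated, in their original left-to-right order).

Input: ((A,D,K),((Q,V),F,(T,H)));
Scanning left-to-right, naming '(' by encounter order:
  pos 0: '(' -> open internal node _0 (depth 1)
  pos 1: '(' -> open internal node _1 (depth 2)
  pos 7: ')' -> close internal node _1 (now at depth 1)
  pos 9: '(' -> open internal node _2 (depth 2)
  pos 10: '(' -> open internal node _3 (depth 3)
  pos 14: ')' -> close internal node _3 (now at depth 2)
  pos 18: '(' -> open internal node _4 (depth 3)
  pos 22: ')' -> close internal node _4 (now at depth 2)
  pos 23: ')' -> close internal node _2 (now at depth 1)
  pos 24: ')' -> close internal node _0 (now at depth 0)
Total internal nodes: 5
BFS adjacency from root:
  _0: _1 _2
  _1: A D K
  _2: _3 F _4
  _3: Q V
  _4: T H

Answer: _0: _1 _2
_1: A D K
_2: _3 F _4
_3: Q V
_4: T H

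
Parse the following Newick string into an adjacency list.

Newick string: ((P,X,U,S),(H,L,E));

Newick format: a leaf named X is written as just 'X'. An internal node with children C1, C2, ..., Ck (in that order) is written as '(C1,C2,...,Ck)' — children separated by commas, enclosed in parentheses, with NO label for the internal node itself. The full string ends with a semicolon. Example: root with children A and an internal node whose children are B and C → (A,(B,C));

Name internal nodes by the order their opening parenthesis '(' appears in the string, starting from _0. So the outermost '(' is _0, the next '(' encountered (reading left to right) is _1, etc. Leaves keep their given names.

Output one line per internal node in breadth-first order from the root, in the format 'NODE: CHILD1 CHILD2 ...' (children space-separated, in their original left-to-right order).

Answer: _0: _1 _2
_1: P X U S
_2: H L E

Derivation:
Input: ((P,X,U,S),(H,L,E));
Scanning left-to-right, naming '(' by encounter order:
  pos 0: '(' -> open internal node _0 (depth 1)
  pos 1: '(' -> open internal node _1 (depth 2)
  pos 9: ')' -> close internal node _1 (now at depth 1)
  pos 11: '(' -> open internal node _2 (depth 2)
  pos 17: ')' -> close internal node _2 (now at depth 1)
  pos 18: ')' -> close internal node _0 (now at depth 0)
Total internal nodes: 3
BFS adjacency from root:
  _0: _1 _2
  _1: P X U S
  _2: H L E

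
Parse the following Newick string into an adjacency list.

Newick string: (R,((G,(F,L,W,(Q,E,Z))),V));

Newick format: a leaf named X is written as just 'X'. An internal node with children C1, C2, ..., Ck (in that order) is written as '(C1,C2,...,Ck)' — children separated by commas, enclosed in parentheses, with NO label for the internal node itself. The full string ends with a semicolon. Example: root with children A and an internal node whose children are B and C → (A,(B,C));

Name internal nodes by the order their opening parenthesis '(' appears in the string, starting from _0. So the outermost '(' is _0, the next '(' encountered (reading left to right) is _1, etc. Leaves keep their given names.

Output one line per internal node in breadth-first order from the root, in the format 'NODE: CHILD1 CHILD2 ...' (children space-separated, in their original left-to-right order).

Input: (R,((G,(F,L,W,(Q,E,Z))),V));
Scanning left-to-right, naming '(' by encounter order:
  pos 0: '(' -> open internal node _0 (depth 1)
  pos 3: '(' -> open internal node _1 (depth 2)
  pos 4: '(' -> open internal node _2 (depth 3)
  pos 7: '(' -> open internal node _3 (depth 4)
  pos 14: '(' -> open internal node _4 (depth 5)
  pos 20: ')' -> close internal node _4 (now at depth 4)
  pos 21: ')' -> close internal node _3 (now at depth 3)
  pos 22: ')' -> close internal node _2 (now at depth 2)
  pos 25: ')' -> close internal node _1 (now at depth 1)
  pos 26: ')' -> close internal node _0 (now at depth 0)
Total internal nodes: 5
BFS adjacency from root:
  _0: R _1
  _1: _2 V
  _2: G _3
  _3: F L W _4
  _4: Q E Z

Answer: _0: R _1
_1: _2 V
_2: G _3
_3: F L W _4
_4: Q E Z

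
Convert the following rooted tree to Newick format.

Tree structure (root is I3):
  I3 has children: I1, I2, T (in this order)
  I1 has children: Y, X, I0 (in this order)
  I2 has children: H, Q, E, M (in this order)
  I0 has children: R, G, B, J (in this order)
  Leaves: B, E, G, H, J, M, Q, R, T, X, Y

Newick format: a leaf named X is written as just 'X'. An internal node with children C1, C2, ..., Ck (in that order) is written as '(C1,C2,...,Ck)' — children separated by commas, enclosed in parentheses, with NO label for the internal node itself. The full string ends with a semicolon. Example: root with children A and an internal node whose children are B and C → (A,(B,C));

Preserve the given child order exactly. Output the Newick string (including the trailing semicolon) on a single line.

internal I3 with children ['I1', 'I2', 'T']
  internal I1 with children ['Y', 'X', 'I0']
    leaf 'Y' → 'Y'
    leaf 'X' → 'X'
    internal I0 with children ['R', 'G', 'B', 'J']
      leaf 'R' → 'R'
      leaf 'G' → 'G'
      leaf 'B' → 'B'
      leaf 'J' → 'J'
    → '(R,G,B,J)'
  → '(Y,X,(R,G,B,J))'
  internal I2 with children ['H', 'Q', 'E', 'M']
    leaf 'H' → 'H'
    leaf 'Q' → 'Q'
    leaf 'E' → 'E'
    leaf 'M' → 'M'
  → '(H,Q,E,M)'
  leaf 'T' → 'T'
→ '((Y,X,(R,G,B,J)),(H,Q,E,M),T)'
Final: ((Y,X,(R,G,B,J)),(H,Q,E,M),T);

Answer: ((Y,X,(R,G,B,J)),(H,Q,E,M),T);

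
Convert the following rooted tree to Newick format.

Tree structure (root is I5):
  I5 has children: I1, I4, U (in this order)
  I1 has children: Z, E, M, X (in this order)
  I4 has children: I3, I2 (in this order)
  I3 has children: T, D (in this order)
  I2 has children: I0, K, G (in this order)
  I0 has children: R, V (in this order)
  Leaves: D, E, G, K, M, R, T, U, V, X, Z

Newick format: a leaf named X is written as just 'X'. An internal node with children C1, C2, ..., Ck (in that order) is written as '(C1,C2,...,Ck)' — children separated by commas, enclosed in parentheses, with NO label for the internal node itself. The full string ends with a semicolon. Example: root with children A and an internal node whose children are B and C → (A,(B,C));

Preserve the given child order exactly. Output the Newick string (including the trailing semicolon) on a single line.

Answer: ((Z,E,M,X),((T,D),((R,V),K,G)),U);

Derivation:
internal I5 with children ['I1', 'I4', 'U']
  internal I1 with children ['Z', 'E', 'M', 'X']
    leaf 'Z' → 'Z'
    leaf 'E' → 'E'
    leaf 'M' → 'M'
    leaf 'X' → 'X'
  → '(Z,E,M,X)'
  internal I4 with children ['I3', 'I2']
    internal I3 with children ['T', 'D']
      leaf 'T' → 'T'
      leaf 'D' → 'D'
    → '(T,D)'
    internal I2 with children ['I0', 'K', 'G']
      internal I0 with children ['R', 'V']
        leaf 'R' → 'R'
        leaf 'V' → 'V'
      → '(R,V)'
      leaf 'K' → 'K'
      leaf 'G' → 'G'
    → '((R,V),K,G)'
  → '((T,D),((R,V),K,G))'
  leaf 'U' → 'U'
→ '((Z,E,M,X),((T,D),((R,V),K,G)),U)'
Final: ((Z,E,M,X),((T,D),((R,V),K,G)),U);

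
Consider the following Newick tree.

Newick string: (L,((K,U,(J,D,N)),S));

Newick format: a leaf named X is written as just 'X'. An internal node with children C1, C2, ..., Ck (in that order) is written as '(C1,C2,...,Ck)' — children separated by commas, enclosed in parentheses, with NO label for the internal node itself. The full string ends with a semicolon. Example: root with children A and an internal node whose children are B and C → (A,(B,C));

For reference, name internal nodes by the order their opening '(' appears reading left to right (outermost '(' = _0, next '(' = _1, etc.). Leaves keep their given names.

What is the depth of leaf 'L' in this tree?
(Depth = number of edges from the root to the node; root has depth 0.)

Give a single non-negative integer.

Answer: 1

Derivation:
Newick: (L,((K,U,(J,D,N)),S));
Naming internals by '(' encounter order: outermost '(' = _0, next = _1, ...
Query node: L
Path from root: _0 -> L
Depth of L: 1 (number of edges from root)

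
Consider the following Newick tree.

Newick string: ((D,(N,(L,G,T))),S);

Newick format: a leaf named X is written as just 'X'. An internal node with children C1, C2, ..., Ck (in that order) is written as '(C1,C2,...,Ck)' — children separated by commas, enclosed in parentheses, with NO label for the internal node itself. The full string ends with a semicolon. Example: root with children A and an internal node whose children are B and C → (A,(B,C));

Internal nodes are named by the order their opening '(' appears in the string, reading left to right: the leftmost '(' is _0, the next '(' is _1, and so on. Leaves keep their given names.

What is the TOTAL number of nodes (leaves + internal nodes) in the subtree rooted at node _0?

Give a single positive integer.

Newick: ((D,(N,(L,G,T))),S);
Locate _0: it is the '(' at position 0 (the 1st '(' reading left to right).
Query: subtree rooted at _0
_0: subtree_size = 1 + 9
  _1: subtree_size = 1 + 7
    D: subtree_size = 1 + 0
    _2: subtree_size = 1 + 5
      N: subtree_size = 1 + 0
      _3: subtree_size = 1 + 3
        L: subtree_size = 1 + 0
        G: subtree_size = 1 + 0
        T: subtree_size = 1 + 0
  S: subtree_size = 1 + 0
Total subtree size of _0: 10

Answer: 10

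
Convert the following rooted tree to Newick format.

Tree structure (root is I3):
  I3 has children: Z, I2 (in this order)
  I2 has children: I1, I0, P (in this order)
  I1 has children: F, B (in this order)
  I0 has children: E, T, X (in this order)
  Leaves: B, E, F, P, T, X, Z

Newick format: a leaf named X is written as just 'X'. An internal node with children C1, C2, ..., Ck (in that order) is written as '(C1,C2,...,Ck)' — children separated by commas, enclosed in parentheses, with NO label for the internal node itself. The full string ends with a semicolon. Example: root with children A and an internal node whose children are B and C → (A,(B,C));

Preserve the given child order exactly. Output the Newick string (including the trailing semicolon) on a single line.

Answer: (Z,((F,B),(E,T,X),P));

Derivation:
internal I3 with children ['Z', 'I2']
  leaf 'Z' → 'Z'
  internal I2 with children ['I1', 'I0', 'P']
    internal I1 with children ['F', 'B']
      leaf 'F' → 'F'
      leaf 'B' → 'B'
    → '(F,B)'
    internal I0 with children ['E', 'T', 'X']
      leaf 'E' → 'E'
      leaf 'T' → 'T'
      leaf 'X' → 'X'
    → '(E,T,X)'
    leaf 'P' → 'P'
  → '((F,B),(E,T,X),P)'
→ '(Z,((F,B),(E,T,X),P))'
Final: (Z,((F,B),(E,T,X),P));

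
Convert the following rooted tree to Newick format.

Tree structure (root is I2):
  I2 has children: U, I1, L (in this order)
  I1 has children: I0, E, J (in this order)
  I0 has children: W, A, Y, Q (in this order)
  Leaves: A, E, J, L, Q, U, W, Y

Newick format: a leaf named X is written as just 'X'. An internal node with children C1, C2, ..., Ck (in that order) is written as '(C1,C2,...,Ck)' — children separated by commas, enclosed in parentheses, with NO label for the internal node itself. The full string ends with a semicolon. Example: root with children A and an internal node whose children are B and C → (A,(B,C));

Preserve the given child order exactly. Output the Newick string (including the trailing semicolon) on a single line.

Answer: (U,((W,A,Y,Q),E,J),L);

Derivation:
internal I2 with children ['U', 'I1', 'L']
  leaf 'U' → 'U'
  internal I1 with children ['I0', 'E', 'J']
    internal I0 with children ['W', 'A', 'Y', 'Q']
      leaf 'W' → 'W'
      leaf 'A' → 'A'
      leaf 'Y' → 'Y'
      leaf 'Q' → 'Q'
    → '(W,A,Y,Q)'
    leaf 'E' → 'E'
    leaf 'J' → 'J'
  → '((W,A,Y,Q),E,J)'
  leaf 'L' → 'L'
→ '(U,((W,A,Y,Q),E,J),L)'
Final: (U,((W,A,Y,Q),E,J),L);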